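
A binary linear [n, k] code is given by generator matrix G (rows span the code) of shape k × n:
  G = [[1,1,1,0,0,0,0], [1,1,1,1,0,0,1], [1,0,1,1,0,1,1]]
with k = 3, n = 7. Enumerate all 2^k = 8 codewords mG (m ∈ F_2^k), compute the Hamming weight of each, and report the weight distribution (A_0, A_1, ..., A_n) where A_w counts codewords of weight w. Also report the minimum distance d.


Weight distribution: A_0 = 1, A_2 = 2, A_3 = 2, A_4 = 1, A_5 = 2. Minimum distance d = 2.

Enumerate all 2^3 = 8 messages m ∈ F_2^3.
For each, compute codeword c = mG in F_2^7, then tally its weight.
  m = 000 → c = 0000000, weight = 0.
  m = 100 → c = 1110000, weight = 3.
  m = 010 → c = 1111001, weight = 5.
  m = 110 → c = 0001001, weight = 2.
  m = 001 → c = 1011011, weight = 5.
  m = 101 → c = 0101011, weight = 4.
  m = 011 → c = 0100010, weight = 2.
  m = 111 → c = 1010010, weight = 3.
Tally weights:
  weight 0: 1 codewords.
  weight 2: 2 codewords.
  weight 3: 2 codewords.
  weight 4: 1 codewords.
  weight 5: 2 codewords.
Minimum distance d = smallest w > 0 with A_w > 0 = 2.
Sanity: Σ A_w = 8 = 2^3 = 8 ✓.


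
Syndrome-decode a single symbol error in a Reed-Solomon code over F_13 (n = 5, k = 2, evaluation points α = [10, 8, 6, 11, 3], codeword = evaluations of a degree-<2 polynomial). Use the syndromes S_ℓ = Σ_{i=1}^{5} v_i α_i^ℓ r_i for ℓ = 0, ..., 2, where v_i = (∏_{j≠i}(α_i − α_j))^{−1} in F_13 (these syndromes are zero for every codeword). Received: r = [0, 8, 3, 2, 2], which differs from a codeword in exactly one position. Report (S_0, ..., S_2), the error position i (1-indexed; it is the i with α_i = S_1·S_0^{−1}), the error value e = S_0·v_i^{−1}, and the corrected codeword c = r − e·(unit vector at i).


S = (2, 9, 8), error at position 4, error magnitude e = 6, c = [0, 8, 3, 9, 2].

Step 1: column multipliers v_i = (∏_{j≠i}(α_i − α_j))^{−1} mod 13.
  i = 1 (α = 10): (10−8)(10−6)(10−11)(10−3) = 2·4·(−1)·7 = −56 ≡ 9, so v_1 = 9^{−1} = 3 (mod 13).
  i = 2 (α = 8): (8−10)(8−6)(8−11)(8−3) = (−2)·2·(−3)·5 = 60 ≡ 8, so v_2 = 8^{−1} = 5 (mod 13).
  i = 3 (α = 6): (6−10)(6−8)(6−11)(6−3) = (−4)·(−2)·(−5)·3 = −120 ≡ 10, so v_3 = 10^{−1} = 4 (mod 13).
  i = 4 (α = 11): (11−10)(11−8)(11−6)(11−3) = 1·3·5·8 = 120 ≡ 3, so v_4 = 3^{−1} = 9 (mod 13).
  i = 5 (α = 3): (3−10)(3−8)(3−6)(3−11) = (−7)·(−5)·(−3)·(−8) = 840 ≡ 8, so v_5 = 8^{−1} = 5 (mod 13).
  v = [3, 5, 4, 9, 5].
Step 2: syndromes of r = [0, 8, 3, 2, 2] (all sums mod 13).
  S_0 = Σ v_i r_i = 3·0 + 5·8 + 4·3 + 9·2 + 5·2 = 80 ≡ 2.
  S_1 = Σ v_i α_i r_i = 3·10·0 + 5·8·8 + 4·6·3 + 9·11·2 + 5·3·2 = 620 ≡ 9.
  α_i^2 mod 13 = [9, 12, 10, 4, 9].
  S_2 = Σ v_i α_i^2 r_i = 3·9·0 + 5·12·8 + 4·10·3 + 9·4·2 + 5·9·2 = 762 ≡ 8.
  S = (2, 9, 8) ≠ 0, so r is not a codeword (an error is present).
Step 3: locate the error. For a single error e at position i, S_ℓ = v_i·e·α_i^ℓ, so α_err = S_1/S_0.
  S_0^{−1} = 2^{−1} = 7 (mod 13), so α_err = 9·7 = 63 ≡ 11 = α_4. Error position i = 4.
  Consistency check: S_2/S_1 = 8·3 = 24 ≡ 11 = α_err ✓ (single-error assumption holds).
Step 4: error magnitude e = S_0/v_4 = S_0·∏_{j≠4}(α_4 − α_j) = 2·3 = 6 ≡ 6 (mod 13).
Step 5: correct position 4: c_4 = r_4 − e = 2 − 6 ≡ 9 (mod 13). Hence c = [0, 8, 3, 9, 2].
  Check: interpolating c through the α_i gives m(x) = 1 + 9·x (degree < 2) with m(α_i) = c_i for every i, so c is indeed a codeword.


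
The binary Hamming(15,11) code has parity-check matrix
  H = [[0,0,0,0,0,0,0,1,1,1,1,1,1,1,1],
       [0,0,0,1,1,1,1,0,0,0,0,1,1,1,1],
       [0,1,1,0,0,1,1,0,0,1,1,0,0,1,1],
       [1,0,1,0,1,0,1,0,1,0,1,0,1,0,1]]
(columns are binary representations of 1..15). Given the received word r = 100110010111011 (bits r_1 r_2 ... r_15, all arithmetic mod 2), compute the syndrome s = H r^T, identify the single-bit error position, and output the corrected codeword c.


s = (0, 1, 0, 0)^T, error position = 4, corrected codeword c = 100010010111011

Compute s = H r^T mod 2 one row at a time:
  s_1 = 1 + 0 + 1 + 1 + 1 + 0 + 1 + 1 = 6 ≡ 0 (mod 2).
  s_2 = 1 + 1 + 0 + 0 + 1 + 0 + 1 + 1 = 5 ≡ 1 (mod 2).
  s_3 = 0 + 0 + 0 + 0 + 1 + 1 + 1 + 1 = 4 ≡ 0 (mod 2).
  s_4 = 1 + 0 + 1 + 0 + 0 + 1 + 0 + 1 = 4 ≡ 0 (mod 2).
s = (0, 1, 0, 0)^T — this equals column 4 of H (binary 0100), so error is at position 4.
Correct: flip bit 4 of r = 100110010111011 to get c = 100010010111011.


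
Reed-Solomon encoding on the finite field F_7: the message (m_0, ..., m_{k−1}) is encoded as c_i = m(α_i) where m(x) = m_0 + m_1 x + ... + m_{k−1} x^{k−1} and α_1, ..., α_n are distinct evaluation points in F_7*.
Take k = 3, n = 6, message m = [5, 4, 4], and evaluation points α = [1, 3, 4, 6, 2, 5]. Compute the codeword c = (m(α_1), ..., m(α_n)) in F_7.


c = [6, 4, 1, 5, 1, 6]

Message polynomial: m(x) = 5 + 4·x + 4·x^2 (mod 7).
For each evaluation point α_i, compute m(α_i) mod 7:
  α_1 = 1: Horner steps 4 → 1 → 6, so m(1) = 6.
  α_2 = 3: Horner steps 4 → 2 → 4, so m(3) = 4.
  α_3 = 4: Horner steps 4 → 6 → 1, so m(4) = 1.
  α_4 = 6: Horner steps 4 → 0 → 5, so m(6) = 5.
  α_5 = 2: Horner steps 4 → 5 → 1, so m(2) = 1.
  α_6 = 5: Horner steps 4 → 3 → 6, so m(5) = 6.
Codeword c = [6, 4, 1, 5, 1, 6] ∈ F_7^6.


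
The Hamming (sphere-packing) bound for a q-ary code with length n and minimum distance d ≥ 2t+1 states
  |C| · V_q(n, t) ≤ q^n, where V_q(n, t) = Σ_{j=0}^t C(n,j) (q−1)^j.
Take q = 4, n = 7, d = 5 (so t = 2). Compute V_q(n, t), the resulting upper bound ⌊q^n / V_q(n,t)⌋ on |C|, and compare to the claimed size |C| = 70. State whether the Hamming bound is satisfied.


V_q(n, t) = 211, q^n = 16384, Hamming bound = 77, |C| = 70 ≤ bound (satisfied).

Step 1: Compute V_q(n, t) = Σ_{j=0}^2 C(n, j) (q−1)^j.
  j = 0: C(7,0)·(3)^0 = 1·1 = 1.
  j = 1: C(7,1)·(3)^1 = 7·3 = 21.
  j = 2: C(7,2)·(3)^2 = 21·9 = 189.
  V_q(n, t) = 1 + 21 + 189 = 211.
Step 2: q^n = 4^7 = 16384.
Step 3: Hamming bound ⌊q^n / V_q(n,t)⌋ = ⌊16384/211⌋ = 77.
Step 4: Compare |C| = 70 to 77: satisfied.
The claimed |C| lies below the Hamming bound.


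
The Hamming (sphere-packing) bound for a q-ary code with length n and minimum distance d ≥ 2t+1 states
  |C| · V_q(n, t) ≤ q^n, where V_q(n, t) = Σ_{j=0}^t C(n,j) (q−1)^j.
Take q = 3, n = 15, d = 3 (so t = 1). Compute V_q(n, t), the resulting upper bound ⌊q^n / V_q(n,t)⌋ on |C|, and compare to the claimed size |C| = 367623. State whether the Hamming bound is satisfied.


V_q(n, t) = 31, q^n = 14348907, Hamming bound = 462867, |C| = 367623 ≤ bound (satisfied).

Step 1: Compute V_q(n, t) = Σ_{j=0}^1 C(n, j) (q−1)^j.
  j = 0: C(15,0)·(2)^0 = 1·1 = 1.
  j = 1: C(15,1)·(2)^1 = 15·2 = 30.
  V_q(n, t) = 1 + 30 = 31.
Step 2: q^n = 3^15 = 14348907.
Step 3: Hamming bound ⌊q^n / V_q(n,t)⌋ = ⌊14348907/31⌋ = 462867.
Step 4: Compare |C| = 367623 to 462867: satisfied.
The claimed |C| lies below the Hamming bound.


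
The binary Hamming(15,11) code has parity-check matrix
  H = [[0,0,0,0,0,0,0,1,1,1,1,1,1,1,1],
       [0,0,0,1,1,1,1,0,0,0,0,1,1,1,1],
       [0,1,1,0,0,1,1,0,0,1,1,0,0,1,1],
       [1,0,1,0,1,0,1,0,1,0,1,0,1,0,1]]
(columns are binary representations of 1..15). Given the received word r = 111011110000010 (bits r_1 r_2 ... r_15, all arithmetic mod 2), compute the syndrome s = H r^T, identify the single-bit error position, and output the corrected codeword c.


s = (0, 0, 1, 0)^T, error position = 2, corrected codeword c = 101011110000010

Compute s = H r^T mod 2 one row at a time:
  s_1 = 1 + 0 + 0 + 0 + 0 + 0 + 1 + 0 = 2 ≡ 0 (mod 2).
  s_2 = 0 + 1 + 1 + 1 + 0 + 0 + 1 + 0 = 4 ≡ 0 (mod 2).
  s_3 = 1 + 1 + 1 + 1 + 0 + 0 + 1 + 0 = 5 ≡ 1 (mod 2).
  s_4 = 1 + 1 + 1 + 1 + 0 + 0 + 0 + 0 = 4 ≡ 0 (mod 2).
s = (0, 0, 1, 0)^T — this equals column 2 of H (binary 0010), so error is at position 2.
Correct: flip bit 2 of r = 111011110000010 to get c = 101011110000010.


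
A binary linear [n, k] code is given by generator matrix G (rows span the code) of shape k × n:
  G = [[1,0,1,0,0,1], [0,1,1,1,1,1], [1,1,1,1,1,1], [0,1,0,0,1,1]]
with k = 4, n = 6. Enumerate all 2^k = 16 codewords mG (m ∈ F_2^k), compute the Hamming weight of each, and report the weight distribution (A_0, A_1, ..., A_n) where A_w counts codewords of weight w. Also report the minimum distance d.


Weight distribution: A_0 = 1, A_1 = 1, A_2 = 3, A_3 = 6, A_4 = 3, A_5 = 1, A_6 = 1. Minimum distance d = 1.

Enumerate all 2^4 = 16 messages m ∈ F_2^4.
For each, compute codeword c = mG in F_2^6, then tally its weight.
  m = 0000 → c = 000000, weight = 0.
  m = 1000 → c = 101001, weight = 3.
  m = 0100 → c = 011111, weight = 5.
  m = 1100 → c = 110110, weight = 4.
  m = 0010 → c = 111111, weight = 6.
  m = 1010 → c = 010110, weight = 3.
  m = 0110 → c = 100000, weight = 1.
  m = 1110 → c = 001001, weight = 2.
  m = 0001 → c = 010011, weight = 3.
  m = 1001 → c = 111010, weight = 4.
  m = 0101 → c = 001100, weight = 2.
  m = 1101 → c = 100101, weight = 3.
  m = 0011 → c = 101100, weight = 3.
  m = 1011 → c = 000101, weight = 2.
  m = 0111 → c = 110011, weight = 4.
  m = 1111 → c = 011010, weight = 3.
Tally weights:
  weight 0: 1 codewords.
  weight 1: 1 codewords.
  weight 2: 3 codewords.
  weight 3: 6 codewords.
  weight 4: 3 codewords.
  weight 5: 1 codewords.
  weight 6: 1 codewords.
Minimum distance d = smallest w > 0 with A_w > 0 = 1.
Sanity: Σ A_w = 16 = 2^4 = 16 ✓.


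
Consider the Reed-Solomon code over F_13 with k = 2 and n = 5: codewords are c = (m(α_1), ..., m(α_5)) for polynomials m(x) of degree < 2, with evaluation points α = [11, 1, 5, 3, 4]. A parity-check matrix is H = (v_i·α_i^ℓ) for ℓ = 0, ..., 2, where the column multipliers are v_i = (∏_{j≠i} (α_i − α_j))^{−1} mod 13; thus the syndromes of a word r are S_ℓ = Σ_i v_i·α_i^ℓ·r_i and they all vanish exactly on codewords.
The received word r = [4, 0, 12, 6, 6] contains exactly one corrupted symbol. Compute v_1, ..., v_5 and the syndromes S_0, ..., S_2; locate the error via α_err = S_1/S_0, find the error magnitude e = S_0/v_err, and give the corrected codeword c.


S = (11, 5, 7), error at position 5, error magnitude e = 10, c = [4, 0, 12, 6, 9].

Step 1: column multipliers v_i = (∏_{j≠i}(α_i − α_j))^{−1} mod 13.
  i = 1 (α = 11): (11−1)(11−5)(11−3)(11−4) = 10·6·8·7 = 3360 ≡ 6, so v_1 = 6^{−1} = 11 (mod 13).
  i = 2 (α = 1): (1−11)(1−5)(1−3)(1−4) = (−10)·(−4)·(−2)·(−3) = 240 ≡ 6, so v_2 = 6^{−1} = 11 (mod 13).
  i = 3 (α = 5): (5−11)(5−1)(5−3)(5−4) = (−6)·4·2·1 = −48 ≡ 4, so v_3 = 4^{−1} = 10 (mod 13).
  i = 4 (α = 3): (3−11)(3−1)(3−5)(3−4) = (−8)·2·(−2)·(−1) = −32 ≡ 7, so v_4 = 7^{−1} = 2 (mod 13).
  i = 5 (α = 4): (4−11)(4−1)(4−5)(4−3) = (−7)·3·(−1)·1 = 21 ≡ 8, so v_5 = 8^{−1} = 5 (mod 13).
  v = [11, 11, 10, 2, 5].
Step 2: syndromes of r = [4, 0, 12, 6, 6] (all sums mod 13).
  S_0 = Σ v_i r_i = 11·4 + 11·0 + 10·12 + 2·6 + 5·6 = 206 ≡ 11.
  S_1 = Σ v_i α_i r_i = 11·11·4 + 11·1·0 + 10·5·12 + 2·3·6 + 5·4·6 = 1240 ≡ 5.
  α_i^2 mod 13 = [4, 1, 12, 9, 3].
  S_2 = Σ v_i α_i^2 r_i = 11·4·4 + 11·1·0 + 10·12·12 + 2·9·6 + 5·3·6 = 1814 ≡ 7.
  S = (11, 5, 7) ≠ 0, so r is not a codeword (an error is present).
Step 3: locate the error. For a single error e at position i, S_ℓ = v_i·e·α_i^ℓ, so α_err = S_1/S_0.
  S_0^{−1} = 11^{−1} = 6 (mod 13), so α_err = 5·6 = 30 ≡ 4 = α_5. Error position i = 5.
  Consistency check: S_2/S_1 = 7·8 = 56 ≡ 4 = α_err ✓ (single-error assumption holds).
Step 4: error magnitude e = S_0/v_5 = S_0·∏_{j≠5}(α_5 − α_j) = 11·8 = 88 ≡ 10 (mod 13).
Step 5: correct position 5: c_5 = r_5 − e = 6 − 10 ≡ 9 (mod 13). Hence c = [4, 0, 12, 6, 9].
  Check: interpolating c through the α_i gives m(x) = 10 + 3·x (degree < 2) with m(α_i) = c_i for every i, so c is indeed a codeword.


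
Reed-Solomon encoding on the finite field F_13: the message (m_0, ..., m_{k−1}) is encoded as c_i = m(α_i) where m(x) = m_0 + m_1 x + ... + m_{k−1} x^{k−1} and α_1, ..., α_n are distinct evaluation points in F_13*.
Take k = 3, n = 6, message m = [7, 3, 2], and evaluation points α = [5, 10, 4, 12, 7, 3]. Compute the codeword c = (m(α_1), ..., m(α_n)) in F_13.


c = [7, 3, 12, 6, 9, 8]

Message polynomial: m(x) = 7 + 3·x + 2·x^2 (mod 13).
For each evaluation point α_i, compute m(α_i) mod 13:
  α_1 = 5: Horner steps 2 → 0 → 7, so m(5) = 7.
  α_2 = 10: Horner steps 2 → 10 → 3, so m(10) = 3.
  α_3 = 4: Horner steps 2 → 11 → 12, so m(4) = 12.
  α_4 = 12: Horner steps 2 → 1 → 6, so m(12) = 6.
  α_5 = 7: Horner steps 2 → 4 → 9, so m(7) = 9.
  α_6 = 3: Horner steps 2 → 9 → 8, so m(3) = 8.
Codeword c = [7, 3, 12, 6, 9, 8] ∈ F_13^6.


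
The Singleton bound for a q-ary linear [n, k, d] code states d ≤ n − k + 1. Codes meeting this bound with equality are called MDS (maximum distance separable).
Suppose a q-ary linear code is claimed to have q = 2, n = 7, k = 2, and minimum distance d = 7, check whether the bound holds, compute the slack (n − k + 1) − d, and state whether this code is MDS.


Singleton RHS = n − k + 1 = 6, slack = -1, bound violated (no such code; not MDS).

Singleton bound: d ≤ n − k + 1.
Here n = 7, k = 2, so n − k + 1 = 6.
Given d = 7, check d ≤ 6: NO.
Slack = (n − k + 1) − d = -1.
The slack is negative: d = 7 exceeds n − k + 1 = 6 by 1, so the Singleton bound is violated and no linear [7, 2, 7]_2 code can exist. In particular it is not MDS (MDS requires d = n − k + 1 exactly).
Description: the claimed parameters are [7, 2, 7]_2; such a code would be impossible (violates the Singleton bound).


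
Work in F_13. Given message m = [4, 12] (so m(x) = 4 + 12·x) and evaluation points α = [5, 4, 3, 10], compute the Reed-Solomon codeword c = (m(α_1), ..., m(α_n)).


c = [12, 0, 1, 7]

Message polynomial: m(x) = 4 + 12·x (mod 13).
For each evaluation point α_i, compute m(α_i) mod 13:
  α_1 = 5: Horner steps 12 → 12, so m(5) = 12.
  α_2 = 4: Horner steps 12 → 0, so m(4) = 0.
  α_3 = 3: Horner steps 12 → 1, so m(3) = 1.
  α_4 = 10: Horner steps 12 → 7, so m(10) = 7.
Codeword c = [12, 0, 1, 7] ∈ F_13^4.


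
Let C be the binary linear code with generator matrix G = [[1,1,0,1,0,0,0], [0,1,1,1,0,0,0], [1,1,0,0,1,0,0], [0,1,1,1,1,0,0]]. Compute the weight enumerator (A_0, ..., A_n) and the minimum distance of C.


Weight distribution: A_0 = 1, A_1 = 2, A_2 = 4, A_3 = 6, A_4 = 3. Minimum distance d = 1.

Enumerate all 2^4 = 16 messages m ∈ F_2^4.
For each, compute codeword c = mG in F_2^7, then tally its weight.
  m = 0000 → c = 0000000, weight = 0.
  m = 1000 → c = 1101000, weight = 3.
  m = 0100 → c = 0111000, weight = 3.
  m = 1100 → c = 1010000, weight = 2.
  m = 0010 → c = 1100100, weight = 3.
  m = 1010 → c = 0001100, weight = 2.
  m = 0110 → c = 1011100, weight = 4.
  m = 1110 → c = 0110100, weight = 3.
  m = 0001 → c = 0111100, weight = 4.
  m = 1001 → c = 1010100, weight = 3.
  m = 0101 → c = 0000100, weight = 1.
  m = 1101 → c = 1101100, weight = 4.
  m = 0011 → c = 1011000, weight = 3.
  m = 1011 → c = 0110000, weight = 2.
  m = 0111 → c = 1100000, weight = 2.
  m = 1111 → c = 0001000, weight = 1.
Tally weights:
  weight 0: 1 codewords.
  weight 1: 2 codewords.
  weight 2: 4 codewords.
  weight 3: 6 codewords.
  weight 4: 3 codewords.
Minimum distance d = smallest w > 0 with A_w > 0 = 1.
Sanity: Σ A_w = 16 = 2^4 = 16 ✓.


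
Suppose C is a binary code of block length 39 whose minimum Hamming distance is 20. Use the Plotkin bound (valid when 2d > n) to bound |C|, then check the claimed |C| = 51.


Plotkin bound M ≤ 40; given |C| = 51 > bound (violated).

Check applicability: 2d = 40, n = 39.
2d − n = 1 > 0, so Plotkin applies.
Compute d/(2d−n) = 20/1 ≈ 20.0000.
⌊d/(2d−n)⌋ = 20.
Plotkin bound: M ≤ 2·20 = 40.
Given |C| = 51, check: VIOLATED.
This |C| is above the Plotkin bound, so no binary code with n = 39, d = 20 and 51 codewords exists.


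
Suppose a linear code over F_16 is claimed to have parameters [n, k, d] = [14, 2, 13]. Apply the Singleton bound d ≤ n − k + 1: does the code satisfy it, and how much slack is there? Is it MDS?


Singleton RHS = n − k + 1 = 13, slack = 0, bound satisfied, MDS.

Singleton bound: d ≤ n − k + 1.
Here n = 14, k = 2, so n − k + 1 = 13.
Given d = 13, check d ≤ 13: YES.
Slack = (n − k + 1) − d = 0.
The code is MDS (slack = 0).
Description: the claimed parameters are [14, 2, 13]_16; such a code would be MDS (meets Singleton bound).


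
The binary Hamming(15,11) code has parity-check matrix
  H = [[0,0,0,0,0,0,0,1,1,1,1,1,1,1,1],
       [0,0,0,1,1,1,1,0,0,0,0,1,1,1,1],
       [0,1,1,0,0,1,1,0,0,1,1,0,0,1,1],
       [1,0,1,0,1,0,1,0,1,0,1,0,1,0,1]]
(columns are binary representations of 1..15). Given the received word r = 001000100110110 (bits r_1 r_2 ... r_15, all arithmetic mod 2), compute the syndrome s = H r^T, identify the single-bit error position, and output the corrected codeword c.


s = (0, 1, 1, 0)^T, error position = 6, corrected codeword c = 001001100110110

Compute s = H r^T mod 2 one row at a time:
  s_1 = 0 + 0 + 1 + 1 + 0 + 1 + 1 + 0 = 4 ≡ 0 (mod 2).
  s_2 = 0 + 0 + 0 + 1 + 0 + 1 + 1 + 0 = 3 ≡ 1 (mod 2).
  s_3 = 0 + 1 + 0 + 1 + 1 + 1 + 1 + 0 = 5 ≡ 1 (mod 2).
  s_4 = 0 + 1 + 0 + 1 + 0 + 1 + 1 + 0 = 4 ≡ 0 (mod 2).
s = (0, 1, 1, 0)^T — this equals column 6 of H (binary 0110), so error is at position 6.
Correct: flip bit 6 of r = 001000100110110 to get c = 001001100110110.


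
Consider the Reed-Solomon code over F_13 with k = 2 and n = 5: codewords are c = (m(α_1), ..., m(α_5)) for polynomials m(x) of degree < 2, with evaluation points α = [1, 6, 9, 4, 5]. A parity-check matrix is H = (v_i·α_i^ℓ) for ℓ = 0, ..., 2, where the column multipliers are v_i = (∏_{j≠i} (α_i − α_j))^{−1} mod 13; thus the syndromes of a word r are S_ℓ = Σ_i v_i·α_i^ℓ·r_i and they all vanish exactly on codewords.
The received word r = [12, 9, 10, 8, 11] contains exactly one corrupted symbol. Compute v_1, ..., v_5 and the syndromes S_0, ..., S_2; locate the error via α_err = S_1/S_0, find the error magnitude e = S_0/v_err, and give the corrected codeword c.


S = (11, 1, 6), error at position 2, error magnitude e = 8, c = [12, 1, 10, 8, 11].

Step 1: column multipliers v_i = (∏_{j≠i}(α_i − α_j))^{−1} mod 13.
  i = 1 (α = 1): (1−6)(1−9)(1−4)(1−5) = (−5)·(−8)·(−3)·(−4) = 480 ≡ 12, so v_1 = 12^{−1} = 12 (mod 13).
  i = 2 (α = 6): (6−1)(6−9)(6−4)(6−5) = 5·(−3)·2·1 = −30 ≡ 9, so v_2 = 9^{−1} = 3 (mod 13).
  i = 3 (α = 9): (9−1)(9−6)(9−4)(9−5) = 8·3·5·4 = 480 ≡ 12, so v_3 = 12^{−1} = 12 (mod 13).
  i = 4 (α = 4): (4−1)(4−6)(4−9)(4−5) = 3·(−2)·(−5)·(−1) = −30 ≡ 9, so v_4 = 9^{−1} = 3 (mod 13).
  i = 5 (α = 5): (5−1)(5−6)(5−9)(5−4) = 4·(−1)·(−4)·1 = 16 ≡ 3, so v_5 = 3^{−1} = 9 (mod 13).
  v = [12, 3, 12, 3, 9].
Step 2: syndromes of r = [12, 9, 10, 8, 11] (all sums mod 13).
  S_0 = Σ v_i r_i = 12·12 + 3·9 + 12·10 + 3·8 + 9·11 = 414 ≡ 11.
  S_1 = Σ v_i α_i r_i = 12·1·12 + 3·6·9 + 12·9·10 + 3·4·8 + 9·5·11 = 1977 ≡ 1.
  α_i^2 mod 13 = [1, 10, 3, 3, 12].
  S_2 = Σ v_i α_i^2 r_i = 12·1·12 + 3·10·9 + 12·3·10 + 3·3·8 + 9·12·11 = 2034 ≡ 6.
  S = (11, 1, 6) ≠ 0, so r is not a codeword (an error is present).
Step 3: locate the error. For a single error e at position i, S_ℓ = v_i·e·α_i^ℓ, so α_err = S_1/S_0.
  S_0^{−1} = 11^{−1} = 6 (mod 13), so α_err = 1·6 = 6 ≡ 6 = α_2. Error position i = 2.
  Consistency check: S_2/S_1 = 6·1 = 6 ≡ 6 = α_err ✓ (single-error assumption holds).
Step 4: error magnitude e = S_0/v_2 = S_0·∏_{j≠2}(α_2 − α_j) = 11·9 = 99 ≡ 8 (mod 13).
Step 5: correct position 2: c_2 = r_2 − e = 9 − 8 ≡ 1 (mod 13). Hence c = [12, 1, 10, 8, 11].
  Check: interpolating c through the α_i gives m(x) = 9 + 3·x (degree < 2) with m(α_i) = c_i for every i, so c is indeed a codeword.


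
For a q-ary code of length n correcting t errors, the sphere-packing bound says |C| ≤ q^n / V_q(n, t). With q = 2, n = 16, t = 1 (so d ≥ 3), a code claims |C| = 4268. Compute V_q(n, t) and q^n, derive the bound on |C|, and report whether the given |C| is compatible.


V_q(n, t) = 17, q^n = 65536, Hamming bound = 3855, |C| = 4268 > bound (violated).

Step 1: Compute V_q(n, t) = Σ_{j=0}^1 C(n, j) (q−1)^j.
  j = 0: C(16,0)·(1)^0 = 1·1 = 1.
  j = 1: C(16,1)·(1)^1 = 16·1 = 16.
  V_q(n, t) = 1 + 16 = 17.
Step 2: q^n = 2^16 = 65536.
Step 3: Hamming bound ⌊q^n / V_q(n,t)⌋ = ⌊65536/17⌋ = 3855.
Step 4: Compare |C| = 4268 to 3855: violated.
The claimed |C| lies above the Hamming bound, so no 2-ary code of length 16 with d ≥ 3 can have 4268 codewords.


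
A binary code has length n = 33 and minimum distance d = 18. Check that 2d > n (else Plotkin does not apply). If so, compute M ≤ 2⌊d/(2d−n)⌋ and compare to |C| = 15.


Plotkin bound M ≤ 12; given |C| = 15 > bound (violated).

Check applicability: 2d = 36, n = 33.
2d − n = 3 > 0, so Plotkin applies.
Compute d/(2d−n) = 18/3 ≈ 6.0000.
⌊d/(2d−n)⌋ = 6.
Plotkin bound: M ≤ 2·6 = 12.
Given |C| = 15, check: VIOLATED.
This |C| is above the Plotkin bound, so no binary code with n = 33, d = 18 and 15 codewords exists.


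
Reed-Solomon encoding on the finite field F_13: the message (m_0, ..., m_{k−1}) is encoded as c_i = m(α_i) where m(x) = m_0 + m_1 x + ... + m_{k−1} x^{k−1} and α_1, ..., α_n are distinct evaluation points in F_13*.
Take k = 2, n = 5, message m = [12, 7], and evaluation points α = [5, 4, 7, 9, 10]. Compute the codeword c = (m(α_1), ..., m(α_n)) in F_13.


c = [8, 1, 9, 10, 4]

Message polynomial: m(x) = 12 + 7·x (mod 13).
For each evaluation point α_i, compute m(α_i) mod 13:
  α_1 = 5: Horner steps 7 → 8, so m(5) = 8.
  α_2 = 4: Horner steps 7 → 1, so m(4) = 1.
  α_3 = 7: Horner steps 7 → 9, so m(7) = 9.
  α_4 = 9: Horner steps 7 → 10, so m(9) = 10.
  α_5 = 10: Horner steps 7 → 4, so m(10) = 4.
Codeword c = [8, 1, 9, 10, 4] ∈ F_13^5.


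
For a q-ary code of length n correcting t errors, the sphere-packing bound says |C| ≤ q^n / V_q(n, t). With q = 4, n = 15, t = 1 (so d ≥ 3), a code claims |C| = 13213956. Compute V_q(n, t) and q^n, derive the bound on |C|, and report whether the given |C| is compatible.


V_q(n, t) = 46, q^n = 1073741824, Hamming bound = 23342213, |C| = 13213956 ≤ bound (satisfied).

Step 1: Compute V_q(n, t) = Σ_{j=0}^1 C(n, j) (q−1)^j.
  j = 0: C(15,0)·(3)^0 = 1·1 = 1.
  j = 1: C(15,1)·(3)^1 = 15·3 = 45.
  V_q(n, t) = 1 + 45 = 46.
Step 2: q^n = 4^15 = 1073741824.
Step 3: Hamming bound ⌊q^n / V_q(n,t)⌋ = ⌊1073741824/46⌋ = 23342213.
Step 4: Compare |C| = 13213956 to 23342213: satisfied.
The claimed |C| lies below the Hamming bound.


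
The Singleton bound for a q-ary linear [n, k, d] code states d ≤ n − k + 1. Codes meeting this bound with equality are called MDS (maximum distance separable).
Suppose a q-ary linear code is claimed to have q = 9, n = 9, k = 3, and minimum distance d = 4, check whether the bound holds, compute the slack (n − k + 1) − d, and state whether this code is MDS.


Singleton RHS = n − k + 1 = 7, slack = 3, bound satisfied, not MDS.

Singleton bound: d ≤ n − k + 1.
Here n = 9, k = 3, so n − k + 1 = 7.
Given d = 4, check d ≤ 7: YES.
Slack = (n − k + 1) − d = 3.
The code is NOT MDS (slack = 3 > 0).
Description: the claimed parameters are [9, 3, 4]_9; such a code would be non-MDS.


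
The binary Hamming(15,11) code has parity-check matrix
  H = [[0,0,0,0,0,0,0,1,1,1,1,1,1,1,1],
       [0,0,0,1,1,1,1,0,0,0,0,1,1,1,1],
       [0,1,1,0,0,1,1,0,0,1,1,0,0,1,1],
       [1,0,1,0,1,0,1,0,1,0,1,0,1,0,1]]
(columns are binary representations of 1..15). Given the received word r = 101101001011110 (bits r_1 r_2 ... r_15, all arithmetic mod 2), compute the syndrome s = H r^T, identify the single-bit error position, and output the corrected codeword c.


s = (1, 1, 0, 1)^T, error position = 13, corrected codeword c = 101101001011010

Compute s = H r^T mod 2 one row at a time:
  s_1 = 0 + 1 + 0 + 1 + 1 + 1 + 1 + 0 = 5 ≡ 1 (mod 2).
  s_2 = 1 + 0 + 1 + 0 + 1 + 1 + 1 + 0 = 5 ≡ 1 (mod 2).
  s_3 = 0 + 1 + 1 + 0 + 0 + 1 + 1 + 0 = 4 ≡ 0 (mod 2).
  s_4 = 1 + 1 + 0 + 0 + 1 + 1 + 1 + 0 = 5 ≡ 1 (mod 2).
s = (1, 1, 0, 1)^T — this equals column 13 of H (binary 1101), so error is at position 13.
Correct: flip bit 13 of r = 101101001011110 to get c = 101101001011010.


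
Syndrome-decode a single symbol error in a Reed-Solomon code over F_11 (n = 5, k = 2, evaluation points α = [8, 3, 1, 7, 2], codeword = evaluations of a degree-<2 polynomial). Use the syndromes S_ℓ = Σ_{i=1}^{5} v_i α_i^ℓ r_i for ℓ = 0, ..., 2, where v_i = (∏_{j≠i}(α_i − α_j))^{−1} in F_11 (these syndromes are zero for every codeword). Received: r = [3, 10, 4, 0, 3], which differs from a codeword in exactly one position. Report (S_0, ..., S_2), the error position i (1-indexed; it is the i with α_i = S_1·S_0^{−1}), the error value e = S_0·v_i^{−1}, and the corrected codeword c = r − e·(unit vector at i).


S = (6, 1, 2), error at position 5, error magnitude e = 7, c = [3, 10, 4, 0, 7].

Step 1: column multipliers v_i = (∏_{j≠i}(α_i − α_j))^{−1} mod 11.
  i = 1 (α = 8): (8−3)(8−1)(8−7)(8−2) = 5·7·1·6 = 210 ≡ 1, so v_1 = 1^{−1} = 1 (mod 11).
  i = 2 (α = 3): (3−8)(3−1)(3−7)(3−2) = (−5)·2·(−4)·1 = 40 ≡ 7, so v_2 = 7^{−1} = 8 (mod 11).
  i = 3 (α = 1): (1−8)(1−3)(1−7)(1−2) = (−7)·(−2)·(−6)·(−1) = 84 ≡ 7, so v_3 = 7^{−1} = 8 (mod 11).
  i = 4 (α = 7): (7−8)(7−3)(7−1)(7−2) = (−1)·4·6·5 = −120 ≡ 1, so v_4 = 1^{−1} = 1 (mod 11).
  i = 5 (α = 2): (2−8)(2−3)(2−1)(2−7) = (−6)·(−1)·1·(−5) = −30 ≡ 3, so v_5 = 3^{−1} = 4 (mod 11).
  v = [1, 8, 8, 1, 4].
Step 2: syndromes of r = [3, 10, 4, 0, 3] (all sums mod 11).
  S_0 = Σ v_i r_i = 1·3 + 8·10 + 8·4 + 1·0 + 4·3 = 127 ≡ 6.
  S_1 = Σ v_i α_i r_i = 1·8·3 + 8·3·10 + 8·1·4 + 1·7·0 + 4·2·3 = 320 ≡ 1.
  α_i^2 mod 11 = [9, 9, 1, 5, 4].
  S_2 = Σ v_i α_i^2 r_i = 1·9·3 + 8·9·10 + 8·1·4 + 1·5·0 + 4·4·3 = 827 ≡ 2.
  S = (6, 1, 2) ≠ 0, so r is not a codeword (an error is present).
Step 3: locate the error. For a single error e at position i, S_ℓ = v_i·e·α_i^ℓ, so α_err = S_1/S_0.
  S_0^{−1} = 6^{−1} = 2 (mod 11), so α_err = 1·2 = 2 ≡ 2 = α_5. Error position i = 5.
  Consistency check: S_2/S_1 = 2·1 = 2 ≡ 2 = α_err ✓ (single-error assumption holds).
Step 4: error magnitude e = S_0/v_5 = S_0·∏_{j≠5}(α_5 − α_j) = 6·3 = 18 ≡ 7 (mod 11).
Step 5: correct position 5: c_5 = r_5 − e = 3 − 7 ≡ 7 (mod 11). Hence c = [3, 10, 4, 0, 7].
  Check: interpolating c through the α_i gives m(x) = 1 + 3·x (degree < 2) with m(α_i) = c_i for every i, so c is indeed a codeword.


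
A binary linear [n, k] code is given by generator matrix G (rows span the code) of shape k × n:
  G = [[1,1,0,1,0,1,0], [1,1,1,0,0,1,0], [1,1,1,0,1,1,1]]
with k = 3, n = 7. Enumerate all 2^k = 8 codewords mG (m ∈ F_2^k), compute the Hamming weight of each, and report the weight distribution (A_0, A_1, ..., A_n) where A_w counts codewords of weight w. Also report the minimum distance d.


Weight distribution: A_0 = 1, A_2 = 2, A_4 = 3, A_6 = 2. Minimum distance d = 2.

Enumerate all 2^3 = 8 messages m ∈ F_2^3.
For each, compute codeword c = mG in F_2^7, then tally its weight.
  m = 000 → c = 0000000, weight = 0.
  m = 100 → c = 1101010, weight = 4.
  m = 010 → c = 1110010, weight = 4.
  m = 110 → c = 0011000, weight = 2.
  m = 001 → c = 1110111, weight = 6.
  m = 101 → c = 0011101, weight = 4.
  m = 011 → c = 0000101, weight = 2.
  m = 111 → c = 1101111, weight = 6.
Tally weights:
  weight 0: 1 codewords.
  weight 2: 2 codewords.
  weight 4: 3 codewords.
  weight 6: 2 codewords.
Minimum distance d = smallest w > 0 with A_w > 0 = 2.
Sanity: Σ A_w = 8 = 2^3 = 8 ✓.


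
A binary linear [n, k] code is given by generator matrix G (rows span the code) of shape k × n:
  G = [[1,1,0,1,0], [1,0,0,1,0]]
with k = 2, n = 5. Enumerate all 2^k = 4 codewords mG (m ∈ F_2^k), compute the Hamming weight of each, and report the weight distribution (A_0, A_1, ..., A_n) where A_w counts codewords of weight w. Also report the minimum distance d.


Weight distribution: A_0 = 1, A_1 = 1, A_2 = 1, A_3 = 1. Minimum distance d = 1.

Enumerate all 2^2 = 4 messages m ∈ F_2^2.
For each, compute codeword c = mG in F_2^5, then tally its weight.
  m = 00 → c = 00000, weight = 0.
  m = 10 → c = 11010, weight = 3.
  m = 01 → c = 10010, weight = 2.
  m = 11 → c = 01000, weight = 1.
Tally weights:
  weight 0: 1 codewords.
  weight 1: 1 codewords.
  weight 2: 1 codewords.
  weight 3: 1 codewords.
Minimum distance d = smallest w > 0 with A_w > 0 = 1.
Sanity: Σ A_w = 4 = 2^2 = 4 ✓.


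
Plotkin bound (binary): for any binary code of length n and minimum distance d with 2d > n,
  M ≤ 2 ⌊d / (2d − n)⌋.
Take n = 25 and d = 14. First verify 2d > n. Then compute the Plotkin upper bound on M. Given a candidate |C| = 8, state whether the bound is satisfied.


Plotkin bound M ≤ 8; given |C| = 8 ≤ bound (satisfied).

Check applicability: 2d = 28, n = 25.
2d − n = 3 > 0, so Plotkin applies.
Compute d/(2d−n) = 14/3 ≈ 4.6667.
⌊d/(2d−n)⌋ = 4.
Plotkin bound: M ≤ 2·4 = 8.
Given |C| = 8, check: satisfied.
This |C| is at the Plotkin bound.


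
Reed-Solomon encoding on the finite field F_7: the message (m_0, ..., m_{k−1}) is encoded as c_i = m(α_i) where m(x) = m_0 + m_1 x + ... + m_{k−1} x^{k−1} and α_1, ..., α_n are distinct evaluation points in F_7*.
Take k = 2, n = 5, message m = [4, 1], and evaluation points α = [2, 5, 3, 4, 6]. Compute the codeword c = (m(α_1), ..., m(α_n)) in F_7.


c = [6, 2, 0, 1, 3]

Message polynomial: m(x) = 4 + 1·x (mod 7).
For each evaluation point α_i, compute m(α_i) mod 7:
  α_1 = 2: Horner steps 1 → 6, so m(2) = 6.
  α_2 = 5: Horner steps 1 → 2, so m(5) = 2.
  α_3 = 3: Horner steps 1 → 0, so m(3) = 0.
  α_4 = 4: Horner steps 1 → 1, so m(4) = 1.
  α_5 = 6: Horner steps 1 → 3, so m(6) = 3.
Codeword c = [6, 2, 0, 1, 3] ∈ F_7^5.


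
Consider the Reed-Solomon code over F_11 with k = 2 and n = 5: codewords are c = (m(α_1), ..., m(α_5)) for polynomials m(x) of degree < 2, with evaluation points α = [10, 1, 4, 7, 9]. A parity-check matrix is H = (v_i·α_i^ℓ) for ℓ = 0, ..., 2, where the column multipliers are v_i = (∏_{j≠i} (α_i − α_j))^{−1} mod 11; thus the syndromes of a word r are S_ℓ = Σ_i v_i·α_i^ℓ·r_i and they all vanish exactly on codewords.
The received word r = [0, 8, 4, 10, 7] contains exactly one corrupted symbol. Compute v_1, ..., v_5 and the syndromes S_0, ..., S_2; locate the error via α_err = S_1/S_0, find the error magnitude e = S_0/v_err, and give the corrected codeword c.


S = (10, 7, 6), error at position 3, error magnitude e = 6, c = [0, 8, 9, 10, 7].

Step 1: column multipliers v_i = (∏_{j≠i}(α_i − α_j))^{−1} mod 11.
  i = 1 (α = 10): (10−1)(10−4)(10−7)(10−9) = 9·6·3·1 = 162 ≡ 8, so v_1 = 8^{−1} = 7 (mod 11).
  i = 2 (α = 1): (1−10)(1−4)(1−7)(1−9) = (−9)·(−3)·(−6)·(−8) = 1296 ≡ 9, so v_2 = 9^{−1} = 5 (mod 11).
  i = 3 (α = 4): (4−10)(4−1)(4−7)(4−9) = (−6)·3·(−3)·(−5) = −270 ≡ 5, so v_3 = 5^{−1} = 9 (mod 11).
  i = 4 (α = 7): (7−10)(7−1)(7−4)(7−9) = (−3)·6·3·(−2) = 108 ≡ 9, so v_4 = 9^{−1} = 5 (mod 11).
  i = 5 (α = 9): (9−10)(9−1)(9−4)(9−7) = (−1)·8·5·2 = −80 ≡ 8, so v_5 = 8^{−1} = 7 (mod 11).
  v = [7, 5, 9, 5, 7].
Step 2: syndromes of r = [0, 8, 4, 10, 7] (all sums mod 11).
  S_0 = Σ v_i r_i = 7·0 + 5·8 + 9·4 + 5·10 + 7·7 = 175 ≡ 10.
  S_1 = Σ v_i α_i r_i = 7·10·0 + 5·1·8 + 9·4·4 + 5·7·10 + 7·9·7 = 975 ≡ 7.
  α_i^2 mod 11 = [1, 1, 5, 5, 4].
  S_2 = Σ v_i α_i^2 r_i = 7·1·0 + 5·1·8 + 9·5·4 + 5·5·10 + 7·4·7 = 666 ≡ 6.
  S = (10, 7, 6) ≠ 0, so r is not a codeword (an error is present).
Step 3: locate the error. For a single error e at position i, S_ℓ = v_i·e·α_i^ℓ, so α_err = S_1/S_0.
  S_0^{−1} = 10^{−1} = 10 (mod 11), so α_err = 7·10 = 70 ≡ 4 = α_3. Error position i = 3.
  Consistency check: S_2/S_1 = 6·8 = 48 ≡ 4 = α_err ✓ (single-error assumption holds).
Step 4: error magnitude e = S_0/v_3 = S_0·∏_{j≠3}(α_3 − α_j) = 10·5 = 50 ≡ 6 (mod 11).
Step 5: correct position 3: c_3 = r_3 − e = 4 − 6 ≡ 9 (mod 11). Hence c = [0, 8, 9, 10, 7].
  Check: interpolating c through the α_i gives m(x) = 4 + 4·x (degree < 2) with m(α_i) = c_i for every i, so c is indeed a codeword.


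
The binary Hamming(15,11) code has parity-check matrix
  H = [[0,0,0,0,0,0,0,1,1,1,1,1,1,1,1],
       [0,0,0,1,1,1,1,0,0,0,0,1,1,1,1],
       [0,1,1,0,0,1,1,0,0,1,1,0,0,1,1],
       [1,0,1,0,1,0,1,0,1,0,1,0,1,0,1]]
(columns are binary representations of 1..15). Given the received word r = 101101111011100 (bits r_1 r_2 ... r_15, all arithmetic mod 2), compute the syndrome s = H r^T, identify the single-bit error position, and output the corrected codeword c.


s = (1, 1, 0, 0)^T, error position = 12, corrected codeword c = 101101111010100

Compute s = H r^T mod 2 one row at a time:
  s_1 = 1 + 1 + 0 + 1 + 1 + 1 + 0 + 0 = 5 ≡ 1 (mod 2).
  s_2 = 1 + 0 + 1 + 1 + 1 + 1 + 0 + 0 = 5 ≡ 1 (mod 2).
  s_3 = 0 + 1 + 1 + 1 + 0 + 1 + 0 + 0 = 4 ≡ 0 (mod 2).
  s_4 = 1 + 1 + 0 + 1 + 1 + 1 + 1 + 0 = 6 ≡ 0 (mod 2).
s = (1, 1, 0, 0)^T — this equals column 12 of H (binary 1100), so error is at position 12.
Correct: flip bit 12 of r = 101101111011100 to get c = 101101111010100.


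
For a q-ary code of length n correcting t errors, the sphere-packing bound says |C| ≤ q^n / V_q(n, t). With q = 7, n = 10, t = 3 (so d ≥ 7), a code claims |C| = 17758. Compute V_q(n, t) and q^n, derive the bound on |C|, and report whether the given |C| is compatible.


V_q(n, t) = 27601, q^n = 282475249, Hamming bound = 10234, |C| = 17758 > bound (violated).

Step 1: Compute V_q(n, t) = Σ_{j=0}^3 C(n, j) (q−1)^j.
  j = 0: C(10,0)·(6)^0 = 1·1 = 1.
  j = 1: C(10,1)·(6)^1 = 10·6 = 60.
  j = 2: C(10,2)·(6)^2 = 45·36 = 1620.
  j = 3: C(10,3)·(6)^3 = 120·216 = 25920.
  V_q(n, t) = 1 + 60 + 1620 + 25920 = 27601.
Step 2: q^n = 7^10 = 282475249.
Step 3: Hamming bound ⌊q^n / V_q(n,t)⌋ = ⌊282475249/27601⌋ = 10234.
Step 4: Compare |C| = 17758 to 10234: violated.
The claimed |C| lies above the Hamming bound, so no 7-ary code of length 10 with d ≥ 7 can have 17758 codewords.


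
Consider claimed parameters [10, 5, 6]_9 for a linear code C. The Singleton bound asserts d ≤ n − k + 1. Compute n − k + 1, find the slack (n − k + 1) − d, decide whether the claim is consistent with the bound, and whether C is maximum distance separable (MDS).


Singleton RHS = n − k + 1 = 6, slack = 0, bound satisfied, MDS.

Singleton bound: d ≤ n − k + 1.
Here n = 10, k = 5, so n − k + 1 = 6.
Given d = 6, check d ≤ 6: YES.
Slack = (n − k + 1) − d = 0.
The code is MDS (slack = 0).
Description: the claimed parameters are [10, 5, 6]_9; such a code would be MDS (meets Singleton bound).


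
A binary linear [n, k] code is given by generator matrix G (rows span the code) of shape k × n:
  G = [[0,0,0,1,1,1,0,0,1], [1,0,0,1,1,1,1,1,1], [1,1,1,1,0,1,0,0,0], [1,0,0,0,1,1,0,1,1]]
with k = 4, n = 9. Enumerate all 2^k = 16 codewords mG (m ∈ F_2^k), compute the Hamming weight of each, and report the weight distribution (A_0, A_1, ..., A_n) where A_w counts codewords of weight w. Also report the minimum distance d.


Weight distribution: A_0 = 1, A_2 = 1, A_3 = 2, A_4 = 3, A_5 = 4, A_6 = 3, A_7 = 2. Minimum distance d = 2.

Enumerate all 2^4 = 16 messages m ∈ F_2^4.
For each, compute codeword c = mG in F_2^9, then tally its weight.
  m = 0000 → c = 000000000, weight = 0.
  m = 1000 → c = 000111001, weight = 4.
  m = 0100 → c = 100111111, weight = 7.
  m = 1100 → c = 100000110, weight = 3.
  m = 0010 → c = 111101000, weight = 5.
  m = 1010 → c = 111010001, weight = 5.
  m = 0110 → c = 011010111, weight = 6.
  m = 1110 → c = 011101110, weight = 6.
  m = 0001 → c = 100011011, weight = 5.
  m = 1001 → c = 100100010, weight = 3.
  m = 0101 → c = 000100100, weight = 2.
  m = 1101 → c = 000011101, weight = 4.
  m = 0011 → c = 011110011, weight = 6.
  m = 1011 → c = 011001010, weight = 4.
  m = 0111 → c = 111001100, weight = 5.
  m = 1111 → c = 111110101, weight = 7.
Tally weights:
  weight 0: 1 codewords.
  weight 2: 1 codewords.
  weight 3: 2 codewords.
  weight 4: 3 codewords.
  weight 5: 4 codewords.
  weight 6: 3 codewords.
  weight 7: 2 codewords.
Minimum distance d = smallest w > 0 with A_w > 0 = 2.
Sanity: Σ A_w = 16 = 2^4 = 16 ✓.


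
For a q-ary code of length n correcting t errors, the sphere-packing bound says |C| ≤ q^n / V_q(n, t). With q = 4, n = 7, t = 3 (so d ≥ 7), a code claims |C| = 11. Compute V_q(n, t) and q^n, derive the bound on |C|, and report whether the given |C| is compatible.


V_q(n, t) = 1156, q^n = 16384, Hamming bound = 14, |C| = 11 ≤ bound (satisfied).

Step 1: Compute V_q(n, t) = Σ_{j=0}^3 C(n, j) (q−1)^j.
  j = 0: C(7,0)·(3)^0 = 1·1 = 1.
  j = 1: C(7,1)·(3)^1 = 7·3 = 21.
  j = 2: C(7,2)·(3)^2 = 21·9 = 189.
  j = 3: C(7,3)·(3)^3 = 35·27 = 945.
  V_q(n, t) = 1 + 21 + 189 + 945 = 1156.
Step 2: q^n = 4^7 = 16384.
Step 3: Hamming bound ⌊q^n / V_q(n,t)⌋ = ⌊16384/1156⌋ = 14.
Step 4: Compare |C| = 11 to 14: satisfied.
The claimed |C| lies below the Hamming bound.


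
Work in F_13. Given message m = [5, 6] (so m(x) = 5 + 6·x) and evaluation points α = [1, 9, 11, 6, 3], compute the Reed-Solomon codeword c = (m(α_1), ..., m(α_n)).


c = [11, 7, 6, 2, 10]

Message polynomial: m(x) = 5 + 6·x (mod 13).
For each evaluation point α_i, compute m(α_i) mod 13:
  α_1 = 1: Horner steps 6 → 11, so m(1) = 11.
  α_2 = 9: Horner steps 6 → 7, so m(9) = 7.
  α_3 = 11: Horner steps 6 → 6, so m(11) = 6.
  α_4 = 6: Horner steps 6 → 2, so m(6) = 2.
  α_5 = 3: Horner steps 6 → 10, so m(3) = 10.
Codeword c = [11, 7, 6, 2, 10] ∈ F_13^5.


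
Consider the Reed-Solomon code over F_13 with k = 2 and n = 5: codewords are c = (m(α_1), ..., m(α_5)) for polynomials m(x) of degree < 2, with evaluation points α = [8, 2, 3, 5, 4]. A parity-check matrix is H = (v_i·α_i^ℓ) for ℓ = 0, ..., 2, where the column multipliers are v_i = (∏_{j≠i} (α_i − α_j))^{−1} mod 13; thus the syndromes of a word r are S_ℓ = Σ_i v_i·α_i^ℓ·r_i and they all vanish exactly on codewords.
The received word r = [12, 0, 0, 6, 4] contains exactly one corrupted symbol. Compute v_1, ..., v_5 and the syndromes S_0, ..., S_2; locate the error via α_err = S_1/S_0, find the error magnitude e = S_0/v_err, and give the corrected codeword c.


S = (8, 11, 7), error at position 3, error magnitude e = 11, c = [12, 0, 2, 6, 4].

Step 1: column multipliers v_i = (∏_{j≠i}(α_i − α_j))^{−1} mod 13.
  i = 1 (α = 8): (8−2)(8−3)(8−5)(8−4) = 6·5·3·4 = 360 ≡ 9, so v_1 = 9^{−1} = 3 (mod 13).
  i = 2 (α = 2): (2−8)(2−3)(2−5)(2−4) = (−6)·(−1)·(−3)·(−2) = 36 ≡ 10, so v_2 = 10^{−1} = 4 (mod 13).
  i = 3 (α = 3): (3−8)(3−2)(3−5)(3−4) = (−5)·1·(−2)·(−1) = −10 ≡ 3, so v_3 = 3^{−1} = 9 (mod 13).
  i = 4 (α = 5): (5−8)(5−2)(5−3)(5−4) = (−3)·3·2·1 = −18 ≡ 8, so v_4 = 8^{−1} = 5 (mod 13).
  i = 5 (α = 4): (4−8)(4−2)(4−3)(4−5) = (−4)·2·1·(−1) = 8 ≡ 8, so v_5 = 8^{−1} = 5 (mod 13).
  v = [3, 4, 9, 5, 5].
Step 2: syndromes of r = [12, 0, 0, 6, 4] (all sums mod 13).
  S_0 = Σ v_i r_i = 3·12 + 4·0 + 9·0 + 5·6 + 5·4 = 86 ≡ 8.
  S_1 = Σ v_i α_i r_i = 3·8·12 + 4·2·0 + 9·3·0 + 5·5·6 + 5·4·4 = 518 ≡ 11.
  α_i^2 mod 13 = [12, 4, 9, 12, 3].
  S_2 = Σ v_i α_i^2 r_i = 3·12·12 + 4·4·0 + 9·9·0 + 5·12·6 + 5·3·4 = 852 ≡ 7.
  S = (8, 11, 7) ≠ 0, so r is not a codeword (an error is present).
Step 3: locate the error. For a single error e at position i, S_ℓ = v_i·e·α_i^ℓ, so α_err = S_1/S_0.
  S_0^{−1} = 8^{−1} = 5 (mod 13), so α_err = 11·5 = 55 ≡ 3 = α_3. Error position i = 3.
  Consistency check: S_2/S_1 = 7·6 = 42 ≡ 3 = α_err ✓ (single-error assumption holds).
Step 4: error magnitude e = S_0/v_3 = S_0·∏_{j≠3}(α_3 − α_j) = 8·3 = 24 ≡ 11 (mod 13).
Step 5: correct position 3: c_3 = r_3 − e = 0 − 11 ≡ 2 (mod 13). Hence c = [12, 0, 2, 6, 4].
  Check: interpolating c through the α_i gives m(x) = 9 + 2·x (degree < 2) with m(α_i) = c_i for every i, so c is indeed a codeword.
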